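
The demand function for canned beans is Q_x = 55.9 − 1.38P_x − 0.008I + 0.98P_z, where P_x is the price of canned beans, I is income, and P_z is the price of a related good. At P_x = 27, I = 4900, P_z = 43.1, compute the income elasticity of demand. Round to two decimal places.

At the given point, Q_x = 55.9 − 1.38(27) − 0.008(4900) + 0.98(43.1) = 55.9 − 37.26 − 39.2 + 42.238 = 21.678.
∂Q_x/∂I = −0.008, so E_I = -0.008·(4900/21.678) ≈ -1.81.
E_I < 0: inferior good.

-1.81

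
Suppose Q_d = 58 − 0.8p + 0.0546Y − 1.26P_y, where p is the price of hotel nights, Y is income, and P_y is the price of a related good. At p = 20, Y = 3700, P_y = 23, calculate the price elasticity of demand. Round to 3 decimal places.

-0.074

Q_d = 58 − 0.8(20) + 0.0546(3700) − 1.26(23) = 58 − 16 + 202.02 − 28.98 = 215.04.
∂Q_d/∂p = −0.8, so E_p = (−0.8)·(20/215.04) ≈ -0.074.
|E_p| < 1: demand is inelastic.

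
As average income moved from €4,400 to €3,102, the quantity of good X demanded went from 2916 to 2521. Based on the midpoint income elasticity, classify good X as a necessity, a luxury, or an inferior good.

%ΔQ = (2521 − 2916)/[(2916+2521)/2] = -395/2718.5 ≈ -0.1453.
%ΔY = (3,102 − 4,400)/[(4,400+3,102)/2] = -1298/3751 ≈ -0.3460.
E_I = %ΔQ/%ΔY ≈ 0.420.
E_I ∈ (0,1): normal good (necessity).

necessity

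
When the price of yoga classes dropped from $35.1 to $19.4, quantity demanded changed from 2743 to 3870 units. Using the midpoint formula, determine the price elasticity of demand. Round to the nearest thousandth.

-0.592

%Δq = (3870 − 2743)/[(2743 + 3870)/2] = 1127/3306.5 ≈ 0.3408.
%ΔP = (19.4 − 35.1)/[(35.1 + 19.4)/2] = -15.7/27.25 ≈ -0.5761.
Arc elasticity E = %Δq/%ΔP ≈ 0.3408/-0.5761 ≈ -0.592.
|E| < 1: demand is inelastic over this range.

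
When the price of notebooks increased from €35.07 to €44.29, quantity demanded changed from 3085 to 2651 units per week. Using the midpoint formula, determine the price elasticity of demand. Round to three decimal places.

%Δq = (2651 − 3085)/[(3085 + 2651)/2] = -434/2868 ≈ -0.1513.
%ΔP = (44.29 − 35.07)/[(35.07 + 44.29)/2] = 9.22/39.68 ≈ 0.2324.
Arc elasticity E = %Δq/%ΔP ≈ -0.1513/0.2324 ≈ -0.651.
|E| < 1: demand is inelastic over this range.

-0.651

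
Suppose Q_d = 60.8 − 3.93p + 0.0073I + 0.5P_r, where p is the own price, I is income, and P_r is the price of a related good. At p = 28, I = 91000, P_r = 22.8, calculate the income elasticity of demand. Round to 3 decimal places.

At the given point, Q_d = 60.8 − 3.93(28) + 0.0073(91000) + 0.5(22.8) = 60.8 − 110.04 + 664.3 + 11.4 = 626.46.
∂Q_d/∂I = +0.0073, so E_I = 0.0073·(91000/626.46) ≈ 1.060.
E_I > 1: normal good (luxury).

1.060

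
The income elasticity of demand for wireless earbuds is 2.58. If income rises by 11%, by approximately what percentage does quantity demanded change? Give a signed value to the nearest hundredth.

%ΔQ ≈ E × %ΔI = (2.58) × (11%) = 28.38%.

28.38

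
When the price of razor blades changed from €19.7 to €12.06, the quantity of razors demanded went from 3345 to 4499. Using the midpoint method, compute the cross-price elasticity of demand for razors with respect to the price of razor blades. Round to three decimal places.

%ΔQ_x = (4499 − 3345)/[(3345+4499)/2] = 1154/3922 ≈ 0.2942.
%ΔP_y = (12.06 − 19.7)/[(19.7+12.06)/2] ≈ -0.4811.
E_xy = 0.2942/-0.4811 ≈ -0.612.
E_xy < 0, so razors and razor blades are complements.

-0.612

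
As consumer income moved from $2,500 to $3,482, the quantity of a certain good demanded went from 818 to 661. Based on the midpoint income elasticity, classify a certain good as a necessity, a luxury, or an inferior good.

%ΔQ = (661 − 818)/[(818+661)/2] = -157/739.5 ≈ -0.2123.
%ΔY = (3,482 − 2,500)/[(2,500+3,482)/2] = 982/2991 ≈ 0.3283.
E_I = %ΔQ/%ΔY ≈ -0.647.
E_I < 0: inferior good.

inferior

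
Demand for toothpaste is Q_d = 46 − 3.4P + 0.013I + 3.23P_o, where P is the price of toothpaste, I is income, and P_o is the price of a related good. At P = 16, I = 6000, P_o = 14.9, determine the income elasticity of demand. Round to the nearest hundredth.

0.66

At the given point, Q_d = 46 − 3.4(16) + 0.013(6000) + 3.23(14.9) = 46 − 54.4 + 78 + 48.127 = 117.727.
∂Q_d/∂I = +0.013, so E_I = 0.013·(6000/117.727) ≈ 0.66.
E_I ∈ (0,1): normal good (necessity).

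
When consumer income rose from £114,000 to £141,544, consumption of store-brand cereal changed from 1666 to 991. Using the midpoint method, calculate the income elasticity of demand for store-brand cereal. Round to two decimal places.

-2.36

%ΔQ = (991 − 1666)/[(1666+991)/2] = -675/1328.5 ≈ -0.5081.
%ΔI = (141,544 − 114,000)/[(114,000+141,544)/2] = 27544/127772 ≈ 0.2156.
E_I = %ΔQ/%ΔI ≈ -2.36.
E_I < 0: inferior good.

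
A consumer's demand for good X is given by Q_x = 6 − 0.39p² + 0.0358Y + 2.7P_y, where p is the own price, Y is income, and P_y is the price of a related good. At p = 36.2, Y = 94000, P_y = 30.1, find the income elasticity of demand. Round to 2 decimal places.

Substituting, Q_x = 6 − 0.39(36.2)² + 0.0358(94000) + 2.7(30.1) = 6 − 511.0716 + 3365.2 + 81.27 = 2941.3984.
∂Q_x/∂Y = +0.0358, so E_I = 0.0358·(94000/2941.3984) ≈ 1.14.
E_I > 1: normal good (luxury).

1.14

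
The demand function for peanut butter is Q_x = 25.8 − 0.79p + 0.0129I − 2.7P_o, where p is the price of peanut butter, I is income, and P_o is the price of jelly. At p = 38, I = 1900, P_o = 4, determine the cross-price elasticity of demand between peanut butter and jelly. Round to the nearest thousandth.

Substituting, Q_x = 25.8 − 0.79(38) + 0.0129(1900) − 2.7(4) = 25.8 − 30.02 + 24.51 − 10.8 = 9.49.
∂Q_x/∂P_o = −2.7, so E_xy = -2.7·(4/9.49) ≈ -1.138.
E_xy < 0: the goods are complements.

-1.138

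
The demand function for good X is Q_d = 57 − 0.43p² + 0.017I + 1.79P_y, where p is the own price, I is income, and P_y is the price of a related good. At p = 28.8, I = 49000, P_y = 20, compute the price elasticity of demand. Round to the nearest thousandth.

-1.253

At the given point, Q_d = 57 − 0.43(28.8)² + 0.017(49000) + 1.79(20) = 57 − 356.6592 + 833 + 35.8 = 569.1408.
∂Q_d/∂p = −2·0.43·p = -24.768, so E_p = -24.768·(28.8/569.1408) ≈ -1.253.
|E_p| > 1: demand is elastic.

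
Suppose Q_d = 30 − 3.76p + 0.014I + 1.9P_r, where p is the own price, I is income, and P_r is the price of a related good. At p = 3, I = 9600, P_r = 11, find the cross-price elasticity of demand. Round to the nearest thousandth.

0.120

First evaluate Q_d: 30 − 3.76(3) + 0.014(9600) + 1.9(11) = 30 − 11.28 + 134.4 + 20.9 = 174.02.
∂Q_d/∂P_r = +1.9, so E_xy = 1.9·(11/174.02) ≈ 0.120.
E_xy > 0: the goods are substitutes.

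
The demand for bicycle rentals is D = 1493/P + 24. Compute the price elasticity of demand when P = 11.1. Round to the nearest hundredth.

-0.85

At P = 11.1, D = 158.5045.
dD/dP = −1493/P² = −12.1175.
Point elasticity E = (dD/dP)·(P/D) = -12.1175 × 11.1/158.5045 ≈ -0.85.
|E| < 1, so demand is inelastic at this price.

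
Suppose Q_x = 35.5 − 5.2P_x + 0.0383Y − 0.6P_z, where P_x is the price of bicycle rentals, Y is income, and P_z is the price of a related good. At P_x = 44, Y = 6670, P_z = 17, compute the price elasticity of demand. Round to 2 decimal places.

At the given point, Q_x = 35.5 − 5.2(44) + 0.0383(6670) − 0.6(17) = 35.5 − 228.8 + 255.461 − 10.2 = 51.961.
∂Q_x/∂P_x = −5.2, so E_p = (−5.2)·(44/51.961) ≈ -4.40.
|E_p| > 1: demand is elastic.

-4.40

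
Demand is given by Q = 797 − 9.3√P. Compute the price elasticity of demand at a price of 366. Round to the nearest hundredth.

At P = 366, Q = 619.0805.
dQ/dP = −9.3/(2√P) = −9.3/(2·19.1311).
Point elasticity E = (dQ/dP)·(P/Q) = -0.2431 × 366/619.0805 ≈ -0.14.
|E| < 1, so demand is inelastic at this price.

-0.14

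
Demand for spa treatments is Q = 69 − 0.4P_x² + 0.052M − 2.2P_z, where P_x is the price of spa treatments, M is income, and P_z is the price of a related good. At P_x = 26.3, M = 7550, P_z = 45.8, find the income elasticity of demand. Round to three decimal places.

4.665

First evaluate Q: 69 − 0.4(26.3)² + 0.052(7550) − 2.2(45.8) = 69 − 276.676 + 392.6 − 100.76 = 84.164.
∂Q/∂M = +0.052, so E_I = 0.052·(7550/84.164) ≈ 4.665.
E_I > 1: normal good (luxury).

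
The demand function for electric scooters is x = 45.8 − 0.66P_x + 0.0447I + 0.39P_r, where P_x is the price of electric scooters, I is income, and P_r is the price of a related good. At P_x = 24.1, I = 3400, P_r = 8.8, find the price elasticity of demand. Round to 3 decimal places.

Substituting, x = 45.8 − 0.66(24.1) + 0.0447(3400) + 0.39(8.8) = 45.8 − 15.906 + 151.98 + 3.432 = 185.306.
∂x/∂P_x = −0.66, so E_p = (−0.66)·(24.1/185.306) ≈ -0.086.
|E_p| < 1: demand is inelastic.

-0.086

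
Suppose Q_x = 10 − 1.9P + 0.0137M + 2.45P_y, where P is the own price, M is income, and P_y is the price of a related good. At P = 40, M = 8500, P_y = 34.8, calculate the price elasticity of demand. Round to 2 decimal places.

-0.56

At the given point, Q_x = 10 − 1.9(40) + 0.0137(8500) + 2.45(34.8) = 10 − 76 + 116.45 + 85.26 = 135.71.
∂Q_x/∂P = −1.9, so E_p = (−1.9)·(40/135.71) ≈ -0.56.
|E_p| < 1: demand is inelastic.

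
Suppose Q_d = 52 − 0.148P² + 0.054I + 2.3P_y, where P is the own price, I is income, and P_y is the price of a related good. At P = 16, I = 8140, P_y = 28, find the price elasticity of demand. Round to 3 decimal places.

Q_d = 52 − 0.148(16)² + 0.054(8140) + 2.3(28) = 52 − 37.888 + 439.56 + 64.4 = 518.072.
∂Q_d/∂P = −2·0.148·P = -4.736, so E_p = -4.736·(16/518.072) ≈ -0.146.
|E_p| < 1: demand is inelastic.

-0.146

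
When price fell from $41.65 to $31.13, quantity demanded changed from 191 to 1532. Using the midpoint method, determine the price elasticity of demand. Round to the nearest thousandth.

%Δq = (1532 − 191)/[(191 + 1532)/2] = 1341/861.5 ≈ 1.5566.
%ΔP = (31.13 − 41.65)/[(41.65 + 31.13)/2] = -10.52/36.39 ≈ -0.2891.
Arc elasticity E = %Δq/%ΔP ≈ 1.5566/-0.2891 ≈ -5.384.
|E| > 1: demand is elastic over this range.

-5.384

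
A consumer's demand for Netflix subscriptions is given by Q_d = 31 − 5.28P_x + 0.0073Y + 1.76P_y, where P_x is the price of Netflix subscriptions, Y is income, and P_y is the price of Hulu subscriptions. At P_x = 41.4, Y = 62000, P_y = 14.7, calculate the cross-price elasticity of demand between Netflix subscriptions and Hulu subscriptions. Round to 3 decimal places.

0.089

Substituting, Q_d = 31 − 5.28(41.4) + 0.0073(62000) + 1.76(14.7) = 31 − 218.592 + 452.6 + 25.872 = 290.88.
∂Q_d/∂P_y = +1.76, so E_xy = 1.76·(14.7/290.88) ≈ 0.089.
E_xy > 0: the goods are substitutes.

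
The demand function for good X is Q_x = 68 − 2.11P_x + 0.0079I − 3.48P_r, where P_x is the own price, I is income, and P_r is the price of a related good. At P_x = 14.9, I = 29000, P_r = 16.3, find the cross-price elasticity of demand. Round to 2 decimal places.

-0.27

Q_x = 68 − 2.11(14.9) + 0.0079(29000) − 3.48(16.3) = 68 − 31.439 + 229.1 − 56.724 = 208.937.
∂Q_x/∂P_r = −3.48, so E_xy = -3.48·(16.3/208.937) ≈ -0.27.
E_xy < 0: the goods are complements.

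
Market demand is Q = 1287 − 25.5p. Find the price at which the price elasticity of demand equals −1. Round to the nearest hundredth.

For linear demand Q = a − bp, E = −bp/(a − bp). |E| = 1 ⇒ bp = a − bp ⇒ p = a/(2b).
p = 1287/(2·25.5) ≈ 25.24.

25.24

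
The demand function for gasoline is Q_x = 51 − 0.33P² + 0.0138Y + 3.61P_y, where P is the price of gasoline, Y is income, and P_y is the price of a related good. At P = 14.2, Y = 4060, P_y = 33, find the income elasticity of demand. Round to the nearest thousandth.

0.351

Substituting, Q_x = 51 − 0.33(14.2)² + 0.0138(4060) + 3.61(33) = 51 − 66.5412 + 56.028 + 119.13 = 159.6168.
∂Q_x/∂Y = +0.0138, so E_I = 0.0138·(4060/159.6168) ≈ 0.351.
E_I ∈ (0,1): normal good (necessity).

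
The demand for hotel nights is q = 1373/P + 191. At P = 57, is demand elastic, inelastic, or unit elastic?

inelastic

At P = 57, q = 215.0877.
dq/dP = −1373/P² = −0.4226.
Point elasticity E = (dq/dP)·(P/q) = -0.4226 × 57/215.0877 ≈ -0.112.
|E| ≈ 0.112 < 1, so demand is inelastic.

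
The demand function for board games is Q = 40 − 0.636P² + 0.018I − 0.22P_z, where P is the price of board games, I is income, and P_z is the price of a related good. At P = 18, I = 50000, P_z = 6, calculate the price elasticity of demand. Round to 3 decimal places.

At the given point, Q = 40 − 0.636(18)² + 0.018(50000) − 0.22(6) = 40 − 206.064 + 900 − 1.32 = 732.616.
∂Q/∂P = −2·0.636·P = -22.896, so E_p = -22.896·(18/732.616) ≈ -0.563.
|E_p| < 1: demand is inelastic.

-0.563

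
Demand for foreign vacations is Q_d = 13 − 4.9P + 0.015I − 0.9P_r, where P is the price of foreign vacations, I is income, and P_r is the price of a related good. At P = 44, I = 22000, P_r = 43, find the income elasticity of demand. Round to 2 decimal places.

First evaluate Q_d: 13 − 4.9(44) + 0.015(22000) − 0.9(43) = 13 − 215.6 + 330 − 38.7 = 88.7.
∂Q_d/∂I = +0.015, so E_I = 0.015·(22000/88.7) ≈ 3.72.
E_I > 1: normal good (luxury).

3.72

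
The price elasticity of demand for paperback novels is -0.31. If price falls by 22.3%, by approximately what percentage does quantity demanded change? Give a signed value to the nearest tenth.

%ΔQ ≈ E × %ΔP = (-0.31) × (-22.3%) ≈ 6.9%.

6.9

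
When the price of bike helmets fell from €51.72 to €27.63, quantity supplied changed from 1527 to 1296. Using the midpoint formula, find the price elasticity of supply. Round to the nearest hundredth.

%ΔQ = (1296 − 1527)/[(1527 + 1296)/2] = -231/1411.5 ≈ -0.1637.
%ΔP = (27.63 − 51.72)/[(51.72 + 27.63)/2] = -24.09/39.675 ≈ -0.6072.
Arc elasticity E = %ΔQ/%ΔP ≈ -0.1637/-0.6072 ≈ 0.27.
|E| < 1: supply is inelastic over this range.

0.27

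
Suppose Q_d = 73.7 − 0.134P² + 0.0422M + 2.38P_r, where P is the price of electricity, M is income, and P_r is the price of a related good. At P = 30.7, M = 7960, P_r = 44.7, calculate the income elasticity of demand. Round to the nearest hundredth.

Substituting, Q_d = 73.7 − 0.134(30.7)² + 0.0422(7960) + 2.38(44.7) = 73.7 − 126.2937 + 335.912 + 106.386 = 389.7043.
∂Q_d/∂M = +0.0422, so E_I = 0.0422·(7960/389.7043) ≈ 0.86.
E_I ∈ (0,1): normal good (necessity).

0.86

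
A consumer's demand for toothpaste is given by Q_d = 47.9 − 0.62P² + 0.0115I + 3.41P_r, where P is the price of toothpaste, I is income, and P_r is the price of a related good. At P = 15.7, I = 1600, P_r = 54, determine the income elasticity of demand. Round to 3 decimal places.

Q_d = 47.9 − 0.62(15.7)² + 0.0115(1600) + 3.41(54) = 47.9 − 152.8238 + 18.4 + 184.14 = 97.6162.
∂Q_d/∂I = +0.0115, so E_I = 0.0115·(1600/97.6162) ≈ 0.188.
E_I ∈ (0,1): normal good (necessity).

0.188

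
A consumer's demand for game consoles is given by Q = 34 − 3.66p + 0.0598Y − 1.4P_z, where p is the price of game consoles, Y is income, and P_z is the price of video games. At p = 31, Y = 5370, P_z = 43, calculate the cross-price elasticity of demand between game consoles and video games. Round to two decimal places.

Substituting, Q = 34 − 3.66(31) + 0.0598(5370) − 1.4(43) = 34 − 113.46 + 321.126 − 60.2 = 181.466.
∂Q/∂P_z = −1.4, so E_xy = -1.4·(43/181.466) ≈ -0.33.
E_xy < 0: the goods are complements.

-0.33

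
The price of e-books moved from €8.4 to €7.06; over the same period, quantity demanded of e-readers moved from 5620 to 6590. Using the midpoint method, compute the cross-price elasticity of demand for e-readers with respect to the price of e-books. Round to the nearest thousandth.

-0.917

%ΔQ_x = (6590 − 5620)/[(5620+6590)/2] = 970/6105 ≈ 0.1589.
%ΔP_y = (7.06 − 8.4)/[(8.4+7.06)/2] ≈ -0.1734.
E_xy = 0.1589/-0.1734 ≈ -0.917.
E_xy < 0, so e-readers and e-books are complements.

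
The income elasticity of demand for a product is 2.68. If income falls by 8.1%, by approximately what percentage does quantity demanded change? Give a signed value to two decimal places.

-21.71

%ΔQ ≈ E × %ΔI = (2.68) × (-8.1%) ≈ -21.71%.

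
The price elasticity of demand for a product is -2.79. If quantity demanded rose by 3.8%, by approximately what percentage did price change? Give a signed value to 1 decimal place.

%ΔQ ≈ E × %ΔP ⇒ %ΔP = %ΔQ / E = (3.8%)/(-2.79) ≈ -1.4%.

-1.4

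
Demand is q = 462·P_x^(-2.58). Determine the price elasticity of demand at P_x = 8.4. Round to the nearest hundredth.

-2.58

For a Cobb–Douglas (constant-elasticity) form q = A·P_x^α·…, the elasticity with respect to P_x equals the exponent α at every point.
Here the exponent on P_x is -2.58, so the price elasticity of demand is -2.58.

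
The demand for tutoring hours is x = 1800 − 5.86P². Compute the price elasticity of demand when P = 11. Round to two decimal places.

At P = 11, x = 1090.94.
dx/dP = −2·5.86·P = −128.92.
Point elasticity E = (dx/dP)·(P/x) = -128.92 × 11/1090.94 ≈ -1.30.
|E| > 1, so demand is elastic at this price.

-1.30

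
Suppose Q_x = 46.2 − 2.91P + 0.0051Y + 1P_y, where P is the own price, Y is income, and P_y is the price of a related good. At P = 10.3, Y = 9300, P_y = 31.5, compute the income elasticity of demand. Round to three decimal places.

0.498

Substituting, Q_x = 46.2 − 2.91(10.3) + 0.0051(9300) + 1(31.5) = 46.2 − 29.973 + 47.43 + 31.5 = 95.157.
∂Q_x/∂Y = +0.0051, so E_I = 0.0051·(9300/95.157) ≈ 0.498.
E_I ∈ (0,1): normal good (necessity).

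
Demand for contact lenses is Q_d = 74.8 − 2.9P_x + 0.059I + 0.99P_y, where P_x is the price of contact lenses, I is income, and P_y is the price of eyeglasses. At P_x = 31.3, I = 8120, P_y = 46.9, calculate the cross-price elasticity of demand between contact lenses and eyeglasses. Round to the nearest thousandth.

0.091

Q_d = 74.8 − 2.9(31.3) + 0.059(8120) + 0.99(46.9) = 74.8 − 90.77 + 479.08 + 46.431 = 509.541.
∂Q_d/∂P_y = +0.99, so E_xy = 0.99·(46.9/509.541) ≈ 0.091.
E_xy > 0: the goods are substitutes.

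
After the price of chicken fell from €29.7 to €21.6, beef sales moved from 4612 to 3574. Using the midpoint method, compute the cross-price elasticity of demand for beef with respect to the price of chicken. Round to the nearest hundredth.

0.80

%ΔQ_x = (3574 − 4612)/[(4612+3574)/2] = -1038/4093 ≈ -0.2536.
%ΔP_y = (21.6 − 29.7)/[(29.7+21.6)/2] ≈ -0.3158.
E_xy = -0.2536/-0.3158 ≈ 0.80.
E_xy > 0, so beef and chicken are substitutes.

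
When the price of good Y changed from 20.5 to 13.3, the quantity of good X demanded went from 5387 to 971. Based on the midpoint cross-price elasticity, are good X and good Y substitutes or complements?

substitutes

%ΔQ_x = (971 − 5387)/[(5387+971)/2] = -4416/3179 ≈ -1.3891.
%ΔP_y = (13.3 − 20.5)/[(20.5+13.3)/2] ≈ -0.4260.
E_xy = -1.3891/-0.4260 ≈ 3.261.
E_xy > 0, so the goods are substitutes.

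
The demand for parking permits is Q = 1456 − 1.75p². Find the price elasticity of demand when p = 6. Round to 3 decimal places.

-0.090

At p = 6, Q = 1393.
dQ/dp = −2·1.75·p = −21.
Point elasticity E = (dQ/dp)·(p/Q) = -21 × 6/1393 ≈ -0.090.
|E| < 1, so demand is inelastic at this price.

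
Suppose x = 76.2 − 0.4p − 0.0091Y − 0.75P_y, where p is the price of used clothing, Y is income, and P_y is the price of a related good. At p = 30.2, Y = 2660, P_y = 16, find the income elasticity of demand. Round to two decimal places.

At the given point, x = 76.2 − 0.4(30.2) − 0.0091(2660) − 0.75(16) = 76.2 − 12.08 − 24.206 − 12 = 27.914.
∂x/∂Y = −0.0091, so E_I = -0.0091·(2660/27.914) ≈ -0.87.
E_I < 0: inferior good.

-0.87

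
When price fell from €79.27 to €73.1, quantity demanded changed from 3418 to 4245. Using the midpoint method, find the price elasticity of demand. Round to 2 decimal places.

%ΔQ = (4245 − 3418)/[(3418 + 4245)/2] = 827/3831.5 ≈ 0.2158.
%Δp = (73.1 − 79.27)/[(79.27 + 73.1)/2] = -6.17/76.185 ≈ -0.0810.
Arc elasticity E = %ΔQ/%Δp ≈ 0.2158/-0.0810 ≈ -2.67.
|E| > 1: demand is elastic over this range.

-2.67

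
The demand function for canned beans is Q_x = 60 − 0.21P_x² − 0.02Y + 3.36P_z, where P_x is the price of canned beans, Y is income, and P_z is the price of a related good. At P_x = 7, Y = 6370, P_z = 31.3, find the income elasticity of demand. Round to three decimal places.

-4.636

Substituting, Q_x = 60 − 0.21(7)² − 0.02(6370) + 3.36(31.3) = 60 − 10.29 − 127.4 + 105.168 = 27.478.
∂Q_x/∂Y = −0.02, so E_I = -0.02·(6370/27.478) ≈ -4.636.
E_I < 0: inferior good.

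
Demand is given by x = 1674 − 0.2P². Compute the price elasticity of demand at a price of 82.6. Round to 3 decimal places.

-8.819

At P = 82.6, x = 309.448.
dx/dP = −2·0.2·P = −33.04.
Point elasticity E = (dx/dP)·(P/x) = -33.04 × 82.6/309.448 ≈ -8.819.
|E| > 1, so demand is elastic at this price.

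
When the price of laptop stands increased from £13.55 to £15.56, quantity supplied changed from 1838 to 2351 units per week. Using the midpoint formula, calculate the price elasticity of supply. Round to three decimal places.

%ΔQ = (2351 − 1838)/[(1838 + 2351)/2] = 513/2094.5 ≈ 0.2449.
%ΔP = (15.56 − 13.55)/[(13.55 + 15.56)/2] = 2.01/14.555 ≈ 0.1381.
Arc elasticity E = %ΔQ/%ΔP ≈ 0.2449/0.1381 ≈ 1.774.
|E| > 1: supply is elastic over this range.

1.774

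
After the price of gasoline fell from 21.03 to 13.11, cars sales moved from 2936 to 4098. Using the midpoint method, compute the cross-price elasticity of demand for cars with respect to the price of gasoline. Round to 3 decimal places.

-0.712

%ΔQ_x = (4098 − 2936)/[(2936+4098)/2] = 1162/3517 ≈ 0.3304.
%ΔP_y = (13.11 − 21.03)/[(21.03+13.11)/2] ≈ -0.4640.
E_xy = 0.3304/-0.4640 ≈ -0.712.
E_xy < 0, so cars and gasoline are complements.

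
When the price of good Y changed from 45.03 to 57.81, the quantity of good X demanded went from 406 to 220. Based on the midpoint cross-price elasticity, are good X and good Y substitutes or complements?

%ΔQ_x = (220 − 406)/[(406+220)/2] = -186/313 ≈ -0.5942.
%ΔP_y = (57.81 − 45.03)/[(45.03+57.81)/2] ≈ 0.2485.
E_xy = -0.5942/0.2485 ≈ -2.391.
E_xy < 0, so the goods are complements.

complements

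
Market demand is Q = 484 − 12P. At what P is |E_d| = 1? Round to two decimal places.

For linear demand Q = a − bP, E = −bP/(a − bP). |E| = 1 ⇒ bP = a − bP ⇒ P = a/(2b).
P = 484/(2·12) ≈ 20.17.

20.17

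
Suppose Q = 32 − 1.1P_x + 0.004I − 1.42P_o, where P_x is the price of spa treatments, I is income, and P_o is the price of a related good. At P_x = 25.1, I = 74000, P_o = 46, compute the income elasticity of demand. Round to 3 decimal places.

1.259

Q = 32 − 1.1(25.1) + 0.004(74000) − 1.42(46) = 32 − 27.61 + 296 − 65.32 = 235.07.
∂Q/∂I = +0.004, so E_I = 0.004·(74000/235.07) ≈ 1.259.
E_I > 1: normal good (luxury).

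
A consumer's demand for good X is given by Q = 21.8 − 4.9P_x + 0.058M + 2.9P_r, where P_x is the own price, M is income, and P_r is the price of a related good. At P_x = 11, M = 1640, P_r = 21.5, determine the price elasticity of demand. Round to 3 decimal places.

-0.430

At the given point, Q = 21.8 − 4.9(11) + 0.058(1640) + 2.9(21.5) = 21.8 − 53.9 + 95.12 + 62.35 = 125.37.
∂Q/∂P_x = −4.9, so E_p = (−4.9)·(11/125.37) ≈ -0.430.
|E_p| < 1: demand is inelastic.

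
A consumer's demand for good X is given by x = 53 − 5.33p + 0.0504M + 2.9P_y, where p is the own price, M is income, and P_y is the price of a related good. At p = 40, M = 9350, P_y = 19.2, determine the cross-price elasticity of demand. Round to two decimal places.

Substituting, x = 53 − 5.33(40) + 0.0504(9350) + 2.9(19.2) = 53 − 213.2 + 471.24 + 55.68 = 366.72.
∂x/∂P_y = +2.9, so E_xy = 2.9·(19.2/366.72) ≈ 0.15.
E_xy > 0: the goods are substitutes.

0.15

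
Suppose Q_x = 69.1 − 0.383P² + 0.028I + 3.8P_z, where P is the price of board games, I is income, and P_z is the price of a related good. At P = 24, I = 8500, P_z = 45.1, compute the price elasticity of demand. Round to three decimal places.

Evaluating quantity at (P, I, P_z) gives Q_x = 69.1 − 0.383(24)² + 0.028(8500) + 3.8(45.1) = 69.1 − 220.608 + 238 + 171.38 = 257.872.
∂Q_x/∂P = −2·0.383·P = -18.384, so E_p = -18.384·(24/257.872) ≈ -1.711.
|E_p| > 1: demand is elastic.

-1.711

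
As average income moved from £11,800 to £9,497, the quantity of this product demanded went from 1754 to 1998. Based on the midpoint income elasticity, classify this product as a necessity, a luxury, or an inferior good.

%ΔQ = (1998 − 1754)/[(1754+1998)/2] = 244/1876 ≈ 0.1301.
%ΔI = (9,497 − 11,800)/[(11,800+9,497)/2] = -2303/10648.5 ≈ -0.2163.
E_I = %ΔQ/%ΔI ≈ -0.601.
E_I < 0: inferior good.

inferior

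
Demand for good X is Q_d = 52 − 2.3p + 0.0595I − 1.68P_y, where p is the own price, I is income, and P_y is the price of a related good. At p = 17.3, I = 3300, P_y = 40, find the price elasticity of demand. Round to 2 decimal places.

Q_d = 52 − 2.3(17.3) + 0.0595(3300) − 1.68(40) = 52 − 39.79 + 196.35 − 67.2 = 141.36.
∂Q_d/∂p = −2.3, so E_p = (−2.3)·(17.3/141.36) ≈ -0.28.
|E_p| < 1: demand is inelastic.

-0.28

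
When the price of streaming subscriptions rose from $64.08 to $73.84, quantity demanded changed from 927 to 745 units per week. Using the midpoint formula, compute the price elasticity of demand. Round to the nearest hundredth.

-1.54

%Δq = (745 − 927)/[(927 + 745)/2] = -182/836 ≈ -0.2177.
%Δp = (73.84 − 64.08)/[(64.08 + 73.84)/2] = 9.76/68.96 ≈ 0.1415.
Arc elasticity E = %Δq/%Δp ≈ -0.2177/0.1415 ≈ -1.54.
|E| > 1: demand is elastic over this range.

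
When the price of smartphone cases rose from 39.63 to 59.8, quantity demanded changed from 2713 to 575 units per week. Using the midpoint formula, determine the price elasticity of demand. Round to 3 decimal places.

%Δq = (575 − 2713)/[(2713 + 575)/2] = -2138/1644 ≈ -1.3005.
%Δp = (59.8 − 39.63)/[(39.63 + 59.8)/2] = 20.17/49.715 ≈ 0.4057.
Arc elasticity E = %Δq/%Δp ≈ -1.3005/0.4057 ≈ -3.205.
|E| > 1: demand is elastic over this range.

-3.205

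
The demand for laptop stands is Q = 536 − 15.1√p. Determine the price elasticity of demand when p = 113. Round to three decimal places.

-0.214

At p = 113, Q = 375.4848.
dQ/dp = −15.1/(2√p) = −15.1/(2·10.6301).
Point elasticity E = (dQ/dp)·(p/Q) = -0.7102 × 113/375.4848 ≈ -0.214.
|E| < 1, so demand is inelastic at this price.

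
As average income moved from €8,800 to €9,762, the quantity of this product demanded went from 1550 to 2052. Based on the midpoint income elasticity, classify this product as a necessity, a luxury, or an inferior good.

luxury

%ΔQ = (2052 − 1550)/[(1550+2052)/2] = 502/1801 ≈ 0.2787.
%ΔM = (9,762 − 8,800)/[(8,800+9,762)/2] = 962/9281 ≈ 0.1037.
E_I = %ΔQ/%ΔM ≈ 2.689.
E_I > 1: normal good (luxury).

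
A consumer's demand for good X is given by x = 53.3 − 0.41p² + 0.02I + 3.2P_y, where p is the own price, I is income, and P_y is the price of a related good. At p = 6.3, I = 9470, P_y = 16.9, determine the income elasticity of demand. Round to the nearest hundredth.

0.68

Evaluating quantity at (p, I, P_y) gives x = 53.3 − 0.41(6.3)² + 0.02(9470) + 3.2(16.9) = 53.3 − 16.2729 + 189.4 + 54.08 = 280.5071.
∂x/∂I = +0.02, so E_I = 0.02·(9470/280.5071) ≈ 0.68.
E_I ∈ (0,1): normal good (necessity).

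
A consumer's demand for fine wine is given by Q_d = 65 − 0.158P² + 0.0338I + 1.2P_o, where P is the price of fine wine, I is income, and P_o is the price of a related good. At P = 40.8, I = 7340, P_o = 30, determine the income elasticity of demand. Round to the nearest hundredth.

Substituting, Q_d = 65 − 0.158(40.8)² + 0.0338(7340) + 1.2(30) = 65 − 263.0131 + 248.092 + 36 = 86.0789.
∂Q_d/∂I = +0.0338, so E_I = 0.0338·(7340/86.0789) ≈ 2.88.
E_I > 1: normal good (luxury).

2.88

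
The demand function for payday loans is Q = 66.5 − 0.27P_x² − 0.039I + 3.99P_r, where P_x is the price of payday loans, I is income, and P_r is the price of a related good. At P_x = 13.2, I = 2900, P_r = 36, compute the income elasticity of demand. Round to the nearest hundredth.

Evaluating quantity at (P_x, I, P_r) gives Q = 66.5 − 0.27(13.2)² − 0.039(2900) + 3.99(36) = 66.5 − 47.0448 − 113.1 + 143.64 = 49.9952.
∂Q/∂I = −0.039, so E_I = -0.039·(2900/49.9952) ≈ -2.26.
E_I < 0: inferior good.

-2.26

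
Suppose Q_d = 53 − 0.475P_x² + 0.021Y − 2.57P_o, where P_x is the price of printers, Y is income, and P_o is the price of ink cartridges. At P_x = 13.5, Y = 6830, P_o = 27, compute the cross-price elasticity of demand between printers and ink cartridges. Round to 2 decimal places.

-1.71

Q_d = 53 − 0.475(13.5)² + 0.021(6830) − 2.57(27) = 53 − 86.5688 + 143.43 − 69.39 = 40.4713.
∂Q_d/∂P_o = −2.57, so E_xy = -2.57·(27/40.4713) ≈ -1.71.
E_xy < 0: the goods are complements.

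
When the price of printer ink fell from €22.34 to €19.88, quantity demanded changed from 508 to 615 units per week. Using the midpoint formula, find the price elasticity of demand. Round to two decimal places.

%ΔQ = (615 − 508)/[(508 + 615)/2] = 107/561.5 ≈ 0.1906.
%ΔP = (19.88 − 22.34)/[(22.34 + 19.88)/2] = -2.46/21.11 ≈ -0.1165.
Arc elasticity E = %ΔQ/%ΔP ≈ 0.1906/-0.1165 ≈ -1.64.
|E| > 1: demand is elastic over this range.

-1.64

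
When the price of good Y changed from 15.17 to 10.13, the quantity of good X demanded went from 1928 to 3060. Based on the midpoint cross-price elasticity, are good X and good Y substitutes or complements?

%ΔQ_x = (3060 − 1928)/[(1928+3060)/2] = 1132/2494 ≈ 0.4539.
%ΔP_y = (10.13 − 15.17)/[(15.17+10.13)/2] ≈ -0.3984.
E_xy = 0.4539/-0.3984 ≈ -1.139.
E_xy < 0, so the goods are complements.

complements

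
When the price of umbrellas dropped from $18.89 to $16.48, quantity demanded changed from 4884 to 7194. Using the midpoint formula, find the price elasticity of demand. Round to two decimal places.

%Δq = (7194 − 4884)/[(4884 + 7194)/2] = 2310/6039 ≈ 0.3825.
%Δp = (16.48 − 18.89)/[(18.89 + 16.48)/2] = -2.41/17.685 ≈ -0.1363.
Arc elasticity E = %Δq/%Δp ≈ 0.3825/-0.1363 ≈ -2.81.
|E| > 1: demand is elastic over this range.

-2.81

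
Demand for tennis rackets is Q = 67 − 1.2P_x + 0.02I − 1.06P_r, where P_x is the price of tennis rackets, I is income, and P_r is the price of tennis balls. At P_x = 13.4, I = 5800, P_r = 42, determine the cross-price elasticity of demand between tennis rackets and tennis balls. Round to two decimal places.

Substituting, Q = 67 − 1.2(13.4) + 0.02(5800) − 1.06(42) = 67 − 16.08 + 116 − 44.52 = 122.4.
∂Q/∂P_r = −1.06, so E_xy = -1.06·(42/122.4) ≈ -0.36.
E_xy < 0: the goods are complements.

-0.36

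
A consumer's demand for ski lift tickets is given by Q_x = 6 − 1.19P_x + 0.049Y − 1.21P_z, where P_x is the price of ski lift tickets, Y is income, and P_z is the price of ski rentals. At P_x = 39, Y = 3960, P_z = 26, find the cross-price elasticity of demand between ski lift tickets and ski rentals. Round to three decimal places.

-0.258

First evaluate Q_x: 6 − 1.19(39) + 0.049(3960) − 1.21(26) = 6 − 46.41 + 194.04 − 31.46 = 122.17.
∂Q_x/∂P_z = −1.21, so E_xy = -1.21·(26/122.17) ≈ -0.258.
E_xy < 0: the goods are complements.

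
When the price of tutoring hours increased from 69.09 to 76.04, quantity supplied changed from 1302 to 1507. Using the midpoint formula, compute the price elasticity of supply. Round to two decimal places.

1.52

%Δq = (1507 − 1302)/[(1302 + 1507)/2] = 205/1404.5 ≈ 0.1460.
%ΔP = (76.04 − 69.09)/[(69.09 + 76.04)/2] = 6.95/72.565 ≈ 0.0958.
Arc elasticity E = %Δq/%ΔP ≈ 0.1460/0.0958 ≈ 1.52.
|E| > 1: supply is elastic over this range.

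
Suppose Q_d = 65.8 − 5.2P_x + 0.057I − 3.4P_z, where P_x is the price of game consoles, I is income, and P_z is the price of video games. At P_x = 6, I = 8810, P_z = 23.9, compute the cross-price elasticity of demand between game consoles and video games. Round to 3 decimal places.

At the given point, Q_d = 65.8 − 5.2(6) + 0.057(8810) − 3.4(23.9) = 65.8 − 31.2 + 502.17 − 81.26 = 455.51.
∂Q_d/∂P_z = −3.4, so E_xy = -3.4·(23.9/455.51) ≈ -0.178.
E_xy < 0: the goods are complements.

-0.178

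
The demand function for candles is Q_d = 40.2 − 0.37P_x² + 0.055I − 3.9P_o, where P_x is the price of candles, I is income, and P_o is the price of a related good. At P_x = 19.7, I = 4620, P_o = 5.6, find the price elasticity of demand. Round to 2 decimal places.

-2.23

Evaluating quantity at (P_x, I, P_o) gives Q_d = 40.2 − 0.37(19.7)² + 0.055(4620) − 3.9(5.6) = 40.2 − 143.5933 + 254.1 − 21.84 = 128.8667.
∂Q_d/∂P_x = −2·0.37·P_x = -14.578, so E_p = -14.578·(19.7/128.8667) ≈ -2.23.
|E_p| > 1: demand is elastic.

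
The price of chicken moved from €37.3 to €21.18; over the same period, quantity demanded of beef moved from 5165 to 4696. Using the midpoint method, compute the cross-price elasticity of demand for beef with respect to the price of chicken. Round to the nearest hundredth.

0.17

%ΔQ_x = (4696 − 5165)/[(5165+4696)/2] = -469/4930.5 ≈ -0.0951.
%ΔP_y = (21.18 − 37.3)/[(37.3+21.18)/2] ≈ -0.5513.
E_xy = -0.0951/-0.5513 ≈ 0.17.
E_xy > 0, so beef and chicken are substitutes.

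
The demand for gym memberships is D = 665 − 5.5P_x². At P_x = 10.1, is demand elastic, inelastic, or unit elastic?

At P_x = 10.1, D = 103.945.
dD/dP_x = −2·5.5·P_x = −111.1.
Point elasticity E = (dD/dP_x)·(P_x/D) = -111.1 × 10.1/103.945 ≈ -10.795.
|E| ≈ 10.795 > 1, so demand is elastic.

elastic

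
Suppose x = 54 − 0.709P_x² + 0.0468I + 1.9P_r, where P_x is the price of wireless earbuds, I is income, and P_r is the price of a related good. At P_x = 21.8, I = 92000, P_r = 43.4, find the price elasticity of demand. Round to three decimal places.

-0.164

First evaluate x: 54 − 0.709(21.8)² + 0.0468(92000) + 1.9(43.4) = 54 − 336.9452 + 4305.6 + 82.46 = 4105.1148.
∂x/∂P_x = −2·0.709·P_x = -30.9124, so E_p = -30.9124·(21.8/4105.1148) ≈ -0.164.
|E_p| < 1: demand is inelastic.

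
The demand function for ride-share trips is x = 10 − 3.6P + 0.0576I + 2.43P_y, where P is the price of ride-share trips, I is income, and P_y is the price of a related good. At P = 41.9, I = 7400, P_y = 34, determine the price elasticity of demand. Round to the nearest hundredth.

-0.41

At the given point, x = 10 − 3.6(41.9) + 0.0576(7400) + 2.43(34) = 10 − 150.84 + 426.24 + 82.62 = 368.02.
∂x/∂P = −3.6, so E_p = (−3.6)·(41.9/368.02) ≈ -0.41.
|E_p| < 1: demand is inelastic.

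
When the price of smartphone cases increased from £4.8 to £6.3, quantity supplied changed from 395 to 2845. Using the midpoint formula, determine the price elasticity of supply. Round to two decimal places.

5.60

%ΔQ = (2845 − 395)/[(395 + 2845)/2] = 2450/1620 ≈ 1.5123.
%Δp = (6.3 − 4.8)/[(4.8 + 6.3)/2] = 1.5/5.55 ≈ 0.2703.
Arc elasticity E = %ΔQ/%Δp ≈ 1.5123/0.2703 ≈ 5.60.
|E| > 1: supply is elastic over this range.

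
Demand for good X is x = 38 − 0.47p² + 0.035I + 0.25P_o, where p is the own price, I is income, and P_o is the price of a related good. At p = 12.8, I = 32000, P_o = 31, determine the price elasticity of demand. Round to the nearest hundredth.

-0.14

First evaluate x: 38 − 0.47(12.8)² + 0.035(32000) + 0.25(31) = 38 − 77.0048 + 1120 + 7.75 = 1088.7452.
∂x/∂p = −2·0.47·p = -12.032, so E_p = -12.032·(12.8/1088.7452) ≈ -0.14.
|E_p| < 1: demand is inelastic.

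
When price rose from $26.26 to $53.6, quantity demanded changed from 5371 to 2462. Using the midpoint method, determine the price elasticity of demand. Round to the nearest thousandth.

%Δq = (2462 − 5371)/[(5371 + 2462)/2] = -2909/3916.5 ≈ -0.7428.
%Δp = (53.6 − 26.26)/[(26.26 + 53.6)/2] = 27.34/39.93 ≈ 0.6847.
Arc elasticity E = %Δq/%Δp ≈ -0.7428/0.6847 ≈ -1.085.
|E| > 1: demand is elastic over this range.

-1.085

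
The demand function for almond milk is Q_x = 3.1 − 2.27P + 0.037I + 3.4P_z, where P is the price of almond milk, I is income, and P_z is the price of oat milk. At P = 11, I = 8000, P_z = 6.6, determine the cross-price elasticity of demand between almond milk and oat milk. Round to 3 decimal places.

0.076

Substituting, Q_x = 3.1 − 2.27(11) + 0.037(8000) + 3.4(6.6) = 3.1 − 24.97 + 296 + 22.44 = 296.57.
∂Q_x/∂P_z = +3.4, so E_xy = 3.4·(6.6/296.57) ≈ 0.076.
E_xy > 0: the goods are substitutes.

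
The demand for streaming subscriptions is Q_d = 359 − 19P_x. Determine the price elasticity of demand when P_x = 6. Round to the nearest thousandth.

-0.465

At P_x = 6, Q_d = 245.
dQ_d/dP_x = −19.
Point elasticity E = (dQ_d/dP_x)·(P_x/Q_d) = -19 × 6/245 ≈ -0.465.
|E| < 1, so demand is inelastic at this price.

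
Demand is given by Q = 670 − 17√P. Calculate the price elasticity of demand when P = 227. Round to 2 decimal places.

-0.31

At P = 227, Q = 413.8692.
dQ/dP = −17/(2√P) = −17/(2·15.0665).
Point elasticity E = (dQ/dP)·(P/Q) = -0.5642 × 227/413.8692 ≈ -0.31.
|E| < 1, so demand is inelastic at this price.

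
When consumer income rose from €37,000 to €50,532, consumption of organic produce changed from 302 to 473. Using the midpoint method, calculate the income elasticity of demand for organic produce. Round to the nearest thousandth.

1.427

%ΔQ = (473 − 302)/[(302+473)/2] = 171/387.5 ≈ 0.4413.
%ΔI = (50,532 − 37,000)/[(37,000+50,532)/2] = 13532/43766 ≈ 0.3092.
E_I = %ΔQ/%ΔI ≈ 1.427.
E_I > 1: normal good (luxury).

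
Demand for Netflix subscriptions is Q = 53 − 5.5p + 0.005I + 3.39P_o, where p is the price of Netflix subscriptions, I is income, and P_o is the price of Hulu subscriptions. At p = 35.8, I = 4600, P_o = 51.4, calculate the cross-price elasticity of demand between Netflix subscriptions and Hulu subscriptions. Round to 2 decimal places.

3.27

Substituting, Q = 53 − 5.5(35.8) + 0.005(4600) + 3.39(51.4) = 53 − 196.9 + 23 + 174.246 = 53.346.
∂Q/∂P_o = +3.39, so E_xy = 3.39·(51.4/53.346) ≈ 3.27.
E_xy > 0: the goods are substitutes.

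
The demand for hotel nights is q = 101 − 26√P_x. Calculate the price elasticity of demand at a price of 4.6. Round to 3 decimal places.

-0.616

At P_x = 4.6, q = 45.2362.
dq/dP_x = −26/(2√P_x) = −26/(2·2.1448).
Point elasticity E = (dq/dP_x)·(P_x/q) = -6.0613 × 4.6/45.2362 ≈ -0.616.
|E| < 1, so demand is inelastic at this price.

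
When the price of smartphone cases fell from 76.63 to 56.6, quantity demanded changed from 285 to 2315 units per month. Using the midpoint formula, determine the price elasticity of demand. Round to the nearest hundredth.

-5.19

%ΔQ = (2315 − 285)/[(285 + 2315)/2] = 2030/1300 ≈ 1.5615.
%Δp = (56.6 − 76.63)/[(76.63 + 56.6)/2] = -20.03/66.615 ≈ -0.3007.
Arc elasticity E = %ΔQ/%Δp ≈ 1.5615/-0.3007 ≈ -5.19.
|E| > 1: demand is elastic over this range.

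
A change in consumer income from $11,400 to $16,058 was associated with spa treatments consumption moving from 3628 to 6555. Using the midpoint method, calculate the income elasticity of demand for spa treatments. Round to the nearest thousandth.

%ΔQ = (6555 − 3628)/[(3628+6555)/2] = 2927/5091.5 ≈ 0.5749.
%ΔI = (16,058 − 11,400)/[(11,400+16,058)/2] = 4658/13729 ≈ 0.3393.
E_I = %ΔQ/%ΔI ≈ 1.694.
E_I > 1: normal good (luxury).

1.694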